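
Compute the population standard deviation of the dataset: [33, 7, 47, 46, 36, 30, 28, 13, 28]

12.5413

Step 1: Compute the mean: 29.7778
Step 2: Sum of squared deviations from the mean: 1415.5556
Step 3: Population variance = 1415.5556 / 9 = 157.284
Step 4: Standard deviation = sqrt(157.284) = 12.5413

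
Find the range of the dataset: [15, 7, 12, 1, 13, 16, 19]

18

Step 1: Identify the maximum value: max = 19
Step 2: Identify the minimum value: min = 1
Step 3: Range = max - min = 19 - 1 = 18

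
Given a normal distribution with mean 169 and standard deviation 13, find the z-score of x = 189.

1.5385

Step 1: Recall the z-score formula: z = (x - mu) / sigma
Step 2: Substitute values: z = (189 - 169) / 13
Step 3: z = 20 / 13 = 1.5385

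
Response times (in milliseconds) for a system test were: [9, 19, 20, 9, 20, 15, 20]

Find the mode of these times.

20

Step 1: Count the frequency of each value:
  9: appears 2 time(s)
  15: appears 1 time(s)
  19: appears 1 time(s)
  20: appears 3 time(s)
Step 2: The value 20 appears most frequently (3 times).
Step 3: Mode = 20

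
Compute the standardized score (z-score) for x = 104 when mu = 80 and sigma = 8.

3

Step 1: Recall the z-score formula: z = (x - mu) / sigma
Step 2: Substitute values: z = (104 - 80) / 8
Step 3: z = 24 / 8 = 3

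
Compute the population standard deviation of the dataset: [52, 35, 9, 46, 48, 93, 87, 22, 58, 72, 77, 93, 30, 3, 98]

30.1283

Step 1: Compute the mean: 54.8667
Step 2: Sum of squared deviations from the mean: 13615.7333
Step 3: Population variance = 13615.7333 / 15 = 907.7156
Step 4: Standard deviation = sqrt(907.7156) = 30.1283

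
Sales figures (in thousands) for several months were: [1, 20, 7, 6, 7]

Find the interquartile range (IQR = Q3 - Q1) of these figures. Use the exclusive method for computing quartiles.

10

Step 1: Sort the data: [1, 6, 7, 7, 20]
Step 2: n = 5
Step 3: Using the exclusive quartile method:
  Q1 = 3.5
  Q2 (median) = 7
  Q3 = 13.5
  IQR = Q3 - Q1 = 13.5 - 3.5 = 10
Step 4: IQR = 10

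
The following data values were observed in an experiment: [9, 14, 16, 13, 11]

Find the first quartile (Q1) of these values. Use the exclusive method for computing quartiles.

10

Step 1: Sort the data: [9, 11, 13, 14, 16]
Step 2: n = 5
Step 3: Using the exclusive quartile method:
  Q1 = 10
  Q2 (median) = 13
  Q3 = 15
  IQR = Q3 - Q1 = 15 - 10 = 5
Step 4: Q1 = 10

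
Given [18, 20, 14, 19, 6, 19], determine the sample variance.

28.4

Step 1: Compute the mean: (18 + 20 + 14 + 19 + 6 + 19) / 6 = 16
Step 2: Compute squared deviations from the mean:
  (18 - 16)^2 = 4
  (20 - 16)^2 = 16
  (14 - 16)^2 = 4
  (19 - 16)^2 = 9
  (6 - 16)^2 = 100
  (19 - 16)^2 = 9
Step 3: Sum of squared deviations = 142
Step 4: Sample variance = 142 / 5 = 28.4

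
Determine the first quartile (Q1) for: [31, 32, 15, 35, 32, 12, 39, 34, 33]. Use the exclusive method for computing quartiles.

23

Step 1: Sort the data: [12, 15, 31, 32, 32, 33, 34, 35, 39]
Step 2: n = 9
Step 3: Using the exclusive quartile method:
  Q1 = 23
  Q2 (median) = 32
  Q3 = 34.5
  IQR = Q3 - Q1 = 34.5 - 23 = 11.5
Step 4: Q1 = 23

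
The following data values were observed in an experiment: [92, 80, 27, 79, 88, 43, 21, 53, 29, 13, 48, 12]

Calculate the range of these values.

80

Step 1: Identify the maximum value: max = 92
Step 2: Identify the minimum value: min = 12
Step 3: Range = max - min = 92 - 12 = 80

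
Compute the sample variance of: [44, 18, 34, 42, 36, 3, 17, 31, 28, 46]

188.3222

Step 1: Compute the mean: (44 + 18 + 34 + 42 + 36 + 3 + 17 + 31 + 28 + 46) / 10 = 29.9
Step 2: Compute squared deviations from the mean:
  (44 - 29.9)^2 = 198.81
  (18 - 29.9)^2 = 141.61
  (34 - 29.9)^2 = 16.81
  (42 - 29.9)^2 = 146.41
  (36 - 29.9)^2 = 37.21
  (3 - 29.9)^2 = 723.61
  (17 - 29.9)^2 = 166.41
  (31 - 29.9)^2 = 1.21
  (28 - 29.9)^2 = 3.61
  (46 - 29.9)^2 = 259.21
Step 3: Sum of squared deviations = 1694.9
Step 4: Sample variance = 1694.9 / 9 = 188.3222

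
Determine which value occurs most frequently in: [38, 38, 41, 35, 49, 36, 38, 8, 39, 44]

38

Step 1: Count the frequency of each value:
  8: appears 1 time(s)
  35: appears 1 time(s)
  36: appears 1 time(s)
  38: appears 3 time(s)
  39: appears 1 time(s)
  41: appears 1 time(s)
  44: appears 1 time(s)
  49: appears 1 time(s)
Step 2: The value 38 appears most frequently (3 times).
Step 3: Mode = 38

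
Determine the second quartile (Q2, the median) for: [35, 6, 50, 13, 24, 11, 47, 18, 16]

18

Step 1: Sort the data: [6, 11, 13, 16, 18, 24, 35, 47, 50]
Step 2: n = 9
Step 3: Q2 is the median. Since n is odd, it is the middle value at position 5: 18
Step 4: Q2 = 18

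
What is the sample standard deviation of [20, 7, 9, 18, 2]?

7.5961

Step 1: Compute the mean: 11.2
Step 2: Sum of squared deviations from the mean: 230.8
Step 3: Sample variance = 230.8 / 4 = 57.7
Step 4: Standard deviation = sqrt(57.7) = 7.5961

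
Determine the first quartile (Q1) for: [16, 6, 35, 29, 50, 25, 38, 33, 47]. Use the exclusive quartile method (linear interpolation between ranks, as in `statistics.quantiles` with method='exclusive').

20.5

Step 1: Sort the data: [6, 16, 25, 29, 33, 35, 38, 47, 50]
Step 2: n = 9
Step 3: Using the exclusive quartile method:
  Q1 = 20.5
  Q2 (median) = 33
  Q3 = 42.5
  IQR = Q3 - Q1 = 42.5 - 20.5 = 22
Step 4: Q1 = 20.5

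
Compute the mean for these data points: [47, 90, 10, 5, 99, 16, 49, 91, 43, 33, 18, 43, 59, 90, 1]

46.2667

Step 1: Sum all values: 47 + 90 + 10 + 5 + 99 + 16 + 49 + 91 + 43 + 33 + 18 + 43 + 59 + 90 + 1 = 694
Step 2: Count the number of values: n = 15
Step 3: Mean = sum / n = 694 / 15 = 46.2667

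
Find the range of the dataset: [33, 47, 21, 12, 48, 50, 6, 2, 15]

48

Step 1: Identify the maximum value: max = 50
Step 2: Identify the minimum value: min = 2
Step 3: Range = max - min = 50 - 2 = 48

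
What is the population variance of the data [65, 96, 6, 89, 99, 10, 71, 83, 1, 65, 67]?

1208.9256

Step 1: Compute the mean: (65 + 96 + 6 + 89 + 99 + 10 + 71 + 83 + 1 + 65 + 67) / 11 = 59.2727
Step 2: Compute squared deviations from the mean:
  (65 - 59.2727)^2 = 32.8017
  (96 - 59.2727)^2 = 1348.8926
  (6 - 59.2727)^2 = 2837.9835
  (89 - 59.2727)^2 = 883.7107
  (99 - 59.2727)^2 = 1578.2562
  (10 - 59.2727)^2 = 2427.8017
  (71 - 59.2727)^2 = 137.5289
  (83 - 59.2727)^2 = 562.9835
  (1 - 59.2727)^2 = 3395.7107
  (65 - 59.2727)^2 = 32.8017
  (67 - 59.2727)^2 = 59.7107
Step 3: Sum of squared deviations = 13298.1818
Step 4: Population variance = 13298.1818 / 11 = 1208.9256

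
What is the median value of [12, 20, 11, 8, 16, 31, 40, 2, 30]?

16

Step 1: Sort the data in ascending order: [2, 8, 11, 12, 16, 20, 30, 31, 40]
Step 2: The number of values is n = 9.
Step 3: Since n is odd, the median is the middle value at position 5: 16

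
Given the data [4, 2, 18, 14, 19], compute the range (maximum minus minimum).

17

Step 1: Identify the maximum value: max = 19
Step 2: Identify the minimum value: min = 2
Step 3: Range = max - min = 19 - 2 = 17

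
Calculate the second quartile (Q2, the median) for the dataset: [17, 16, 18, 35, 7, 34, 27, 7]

17.5

Step 1: Sort the data: [7, 7, 16, 17, 18, 27, 34, 35]
Step 2: n = 8
Step 3: Q2 is the median. Since n is even, it is the average of the values at positions 4 and 5:
  Q2 = (17 + 18) / 2 = 17.5
Step 4: Q2 = 17.5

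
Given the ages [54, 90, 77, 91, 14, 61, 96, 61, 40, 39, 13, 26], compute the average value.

55.1667

Step 1: Sum all values: 54 + 90 + 77 + 91 + 14 + 61 + 96 + 61 + 40 + 39 + 13 + 26 = 662
Step 2: Count the number of values: n = 12
Step 3: Mean = sum / n = 662 / 12 = 55.1667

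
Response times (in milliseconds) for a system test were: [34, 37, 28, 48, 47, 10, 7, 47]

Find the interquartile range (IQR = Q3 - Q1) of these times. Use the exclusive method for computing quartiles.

32.5

Step 1: Sort the data: [7, 10, 28, 34, 37, 47, 47, 48]
Step 2: n = 8
Step 3: Using the exclusive quartile method:
  Q1 = 14.5
  Q2 (median) = 35.5
  Q3 = 47
  IQR = Q3 - Q1 = 47 - 14.5 = 32.5
Step 4: IQR = 32.5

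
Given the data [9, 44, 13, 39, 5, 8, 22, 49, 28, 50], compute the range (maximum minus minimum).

45

Step 1: Identify the maximum value: max = 50
Step 2: Identify the minimum value: min = 5
Step 3: Range = max - min = 50 - 5 = 45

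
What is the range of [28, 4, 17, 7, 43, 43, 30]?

39

Step 1: Identify the maximum value: max = 43
Step 2: Identify the minimum value: min = 4
Step 3: Range = max - min = 43 - 4 = 39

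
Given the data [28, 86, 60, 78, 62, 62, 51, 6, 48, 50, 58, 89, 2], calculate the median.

58

Step 1: Sort the data in ascending order: [2, 6, 28, 48, 50, 51, 58, 60, 62, 62, 78, 86, 89]
Step 2: The number of values is n = 13.
Step 3: Since n is odd, the median is the middle value at position 7: 58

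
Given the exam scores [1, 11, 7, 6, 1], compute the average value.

5.2

Step 1: Sum all values: 1 + 11 + 7 + 6 + 1 = 26
Step 2: Count the number of values: n = 5
Step 3: Mean = sum / n = 26 / 5 = 5.2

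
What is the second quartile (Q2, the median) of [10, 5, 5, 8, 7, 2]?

6

Step 1: Sort the data: [2, 5, 5, 7, 8, 10]
Step 2: n = 6
Step 3: Q2 is the median. Since n is even, it is the average of the values at positions 3 and 4:
  Q2 = (5 + 7) / 2 = 6
Step 4: Q2 = 6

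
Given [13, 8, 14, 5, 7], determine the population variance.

12.24

Step 1: Compute the mean: (13 + 8 + 14 + 5 + 7) / 5 = 9.4
Step 2: Compute squared deviations from the mean:
  (13 - 9.4)^2 = 12.96
  (8 - 9.4)^2 = 1.96
  (14 - 9.4)^2 = 21.16
  (5 - 9.4)^2 = 19.36
  (7 - 9.4)^2 = 5.76
Step 3: Sum of squared deviations = 61.2
Step 4: Population variance = 61.2 / 5 = 12.24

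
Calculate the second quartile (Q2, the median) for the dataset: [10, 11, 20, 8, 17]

11

Step 1: Sort the data: [8, 10, 11, 17, 20]
Step 2: n = 5
Step 3: Q2 is the median. Since n is odd, it is the middle value at position 3: 11
Step 4: Q2 = 11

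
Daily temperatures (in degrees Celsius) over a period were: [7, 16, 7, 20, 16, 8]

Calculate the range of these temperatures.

13

Step 1: Identify the maximum value: max = 20
Step 2: Identify the minimum value: min = 7
Step 3: Range = max - min = 20 - 7 = 13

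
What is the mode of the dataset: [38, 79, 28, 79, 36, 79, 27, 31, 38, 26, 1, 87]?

79

Step 1: Count the frequency of each value:
  1: appears 1 time(s)
  26: appears 1 time(s)
  27: appears 1 time(s)
  28: appears 1 time(s)
  31: appears 1 time(s)
  36: appears 1 time(s)
  38: appears 2 time(s)
  79: appears 3 time(s)
  87: appears 1 time(s)
Step 2: The value 79 appears most frequently (3 times).
Step 3: Mode = 79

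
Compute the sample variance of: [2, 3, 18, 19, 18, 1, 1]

79.1429

Step 1: Compute the mean: (2 + 3 + 18 + 19 + 18 + 1 + 1) / 7 = 8.8571
Step 2: Compute squared deviations from the mean:
  (2 - 8.8571)^2 = 47.0204
  (3 - 8.8571)^2 = 34.3061
  (18 - 8.8571)^2 = 83.5918
  (19 - 8.8571)^2 = 102.8776
  (18 - 8.8571)^2 = 83.5918
  (1 - 8.8571)^2 = 61.7347
  (1 - 8.8571)^2 = 61.7347
Step 3: Sum of squared deviations = 474.8571
Step 4: Sample variance = 474.8571 / 6 = 79.1429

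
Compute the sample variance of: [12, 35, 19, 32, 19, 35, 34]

92.2857

Step 1: Compute the mean: (12 + 35 + 19 + 32 + 19 + 35 + 34) / 7 = 26.5714
Step 2: Compute squared deviations from the mean:
  (12 - 26.5714)^2 = 212.3265
  (35 - 26.5714)^2 = 71.0408
  (19 - 26.5714)^2 = 57.3265
  (32 - 26.5714)^2 = 29.4694
  (19 - 26.5714)^2 = 57.3265
  (35 - 26.5714)^2 = 71.0408
  (34 - 26.5714)^2 = 55.1837
Step 3: Sum of squared deviations = 553.7143
Step 4: Sample variance = 553.7143 / 6 = 92.2857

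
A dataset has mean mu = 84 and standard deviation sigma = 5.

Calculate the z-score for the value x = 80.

-0.8

Step 1: Recall the z-score formula: z = (x - mu) / sigma
Step 2: Substitute values: z = (80 - 84) / 5
Step 3: z = -4 / 5 = -0.8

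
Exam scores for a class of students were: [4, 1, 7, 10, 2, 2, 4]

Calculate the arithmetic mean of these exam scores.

4.2857

Step 1: Sum all values: 4 + 1 + 7 + 10 + 2 + 2 + 4 = 30
Step 2: Count the number of values: n = 7
Step 3: Mean = sum / n = 30 / 7 = 4.2857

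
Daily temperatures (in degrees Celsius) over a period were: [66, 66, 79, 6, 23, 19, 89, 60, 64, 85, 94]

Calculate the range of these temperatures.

88

Step 1: Identify the maximum value: max = 94
Step 2: Identify the minimum value: min = 6
Step 3: Range = max - min = 94 - 6 = 88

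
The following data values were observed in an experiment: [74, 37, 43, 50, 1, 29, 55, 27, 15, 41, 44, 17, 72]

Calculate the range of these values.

73

Step 1: Identify the maximum value: max = 74
Step 2: Identify the minimum value: min = 1
Step 3: Range = max - min = 74 - 1 = 73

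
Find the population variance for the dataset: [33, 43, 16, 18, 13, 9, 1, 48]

247.2344

Step 1: Compute the mean: (33 + 43 + 16 + 18 + 13 + 9 + 1 + 48) / 8 = 22.625
Step 2: Compute squared deviations from the mean:
  (33 - 22.625)^2 = 107.6406
  (43 - 22.625)^2 = 415.1406
  (16 - 22.625)^2 = 43.8906
  (18 - 22.625)^2 = 21.3906
  (13 - 22.625)^2 = 92.6406
  (9 - 22.625)^2 = 185.6406
  (1 - 22.625)^2 = 467.6406
  (48 - 22.625)^2 = 643.8906
Step 3: Sum of squared deviations = 1977.875
Step 4: Population variance = 1977.875 / 8 = 247.2344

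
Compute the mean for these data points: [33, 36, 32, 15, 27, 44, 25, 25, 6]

27

Step 1: Sum all values: 33 + 36 + 32 + 15 + 27 + 44 + 25 + 25 + 6 = 243
Step 2: Count the number of values: n = 9
Step 3: Mean = sum / n = 243 / 9 = 27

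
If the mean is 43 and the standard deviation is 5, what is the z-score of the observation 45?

0.4

Step 1: Recall the z-score formula: z = (x - mu) / sigma
Step 2: Substitute values: z = (45 - 43) / 5
Step 3: z = 2 / 5 = 0.4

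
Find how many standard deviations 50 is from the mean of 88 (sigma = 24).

-1.5833

Step 1: Recall the z-score formula: z = (x - mu) / sigma
Step 2: Substitute values: z = (50 - 88) / 24
Step 3: z = -38 / 24 = -1.5833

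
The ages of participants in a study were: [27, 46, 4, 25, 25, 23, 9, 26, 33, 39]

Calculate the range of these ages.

42

Step 1: Identify the maximum value: max = 46
Step 2: Identify the minimum value: min = 4
Step 3: Range = max - min = 46 - 4 = 42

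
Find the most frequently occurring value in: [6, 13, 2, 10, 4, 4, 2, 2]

2

Step 1: Count the frequency of each value:
  2: appears 3 time(s)
  4: appears 2 time(s)
  6: appears 1 time(s)
  10: appears 1 time(s)
  13: appears 1 time(s)
Step 2: The value 2 appears most frequently (3 times).
Step 3: Mode = 2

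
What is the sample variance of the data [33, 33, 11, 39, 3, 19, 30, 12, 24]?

148.25

Step 1: Compute the mean: (33 + 33 + 11 + 39 + 3 + 19 + 30 + 12 + 24) / 9 = 22.6667
Step 2: Compute squared deviations from the mean:
  (33 - 22.6667)^2 = 106.7778
  (33 - 22.6667)^2 = 106.7778
  (11 - 22.6667)^2 = 136.1111
  (39 - 22.6667)^2 = 266.7778
  (3 - 22.6667)^2 = 386.7778
  (19 - 22.6667)^2 = 13.4444
  (30 - 22.6667)^2 = 53.7778
  (12 - 22.6667)^2 = 113.7778
  (24 - 22.6667)^2 = 1.7778
Step 3: Sum of squared deviations = 1186
Step 4: Sample variance = 1186 / 8 = 148.25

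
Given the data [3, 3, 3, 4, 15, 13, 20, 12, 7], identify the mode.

3

Step 1: Count the frequency of each value:
  3: appears 3 time(s)
  4: appears 1 time(s)
  7: appears 1 time(s)
  12: appears 1 time(s)
  13: appears 1 time(s)
  15: appears 1 time(s)
  20: appears 1 time(s)
Step 2: The value 3 appears most frequently (3 times).
Step 3: Mode = 3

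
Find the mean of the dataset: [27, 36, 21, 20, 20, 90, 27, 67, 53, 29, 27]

37.9091

Step 1: Sum all values: 27 + 36 + 21 + 20 + 20 + 90 + 27 + 67 + 53 + 29 + 27 = 417
Step 2: Count the number of values: n = 11
Step 3: Mean = sum / n = 417 / 11 = 37.9091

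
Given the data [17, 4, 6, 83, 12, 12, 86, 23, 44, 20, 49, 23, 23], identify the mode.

23

Step 1: Count the frequency of each value:
  4: appears 1 time(s)
  6: appears 1 time(s)
  12: appears 2 time(s)
  17: appears 1 time(s)
  20: appears 1 time(s)
  23: appears 3 time(s)
  44: appears 1 time(s)
  49: appears 1 time(s)
  83: appears 1 time(s)
  86: appears 1 time(s)
Step 2: The value 23 appears most frequently (3 times).
Step 3: Mode = 23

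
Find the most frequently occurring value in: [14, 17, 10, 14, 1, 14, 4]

14

Step 1: Count the frequency of each value:
  1: appears 1 time(s)
  4: appears 1 time(s)
  10: appears 1 time(s)
  14: appears 3 time(s)
  17: appears 1 time(s)
Step 2: The value 14 appears most frequently (3 times).
Step 3: Mode = 14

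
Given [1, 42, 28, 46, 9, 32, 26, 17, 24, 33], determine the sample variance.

193.7333

Step 1: Compute the mean: (1 + 42 + 28 + 46 + 9 + 32 + 26 + 17 + 24 + 33) / 10 = 25.8
Step 2: Compute squared deviations from the mean:
  (1 - 25.8)^2 = 615.04
  (42 - 25.8)^2 = 262.44
  (28 - 25.8)^2 = 4.84
  (46 - 25.8)^2 = 408.04
  (9 - 25.8)^2 = 282.24
  (32 - 25.8)^2 = 38.44
  (26 - 25.8)^2 = 0.04
  (17 - 25.8)^2 = 77.44
  (24 - 25.8)^2 = 3.24
  (33 - 25.8)^2 = 51.84
Step 3: Sum of squared deviations = 1743.6
Step 4: Sample variance = 1743.6 / 9 = 193.7333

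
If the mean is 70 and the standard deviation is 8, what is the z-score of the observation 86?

2

Step 1: Recall the z-score formula: z = (x - mu) / sigma
Step 2: Substitute values: z = (86 - 70) / 8
Step 3: z = 16 / 8 = 2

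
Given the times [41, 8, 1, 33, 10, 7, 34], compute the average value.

19.1429

Step 1: Sum all values: 41 + 8 + 1 + 33 + 10 + 7 + 34 = 134
Step 2: Count the number of values: n = 7
Step 3: Mean = sum / n = 134 / 7 = 19.1429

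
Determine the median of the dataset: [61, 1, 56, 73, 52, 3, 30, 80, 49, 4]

50.5

Step 1: Sort the data in ascending order: [1, 3, 4, 30, 49, 52, 56, 61, 73, 80]
Step 2: The number of values is n = 10.
Step 3: Since n is even, the median is the average of positions 5 and 6:
  Median = (49 + 52) / 2 = 50.5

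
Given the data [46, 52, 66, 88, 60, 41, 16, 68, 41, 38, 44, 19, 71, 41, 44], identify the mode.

41

Step 1: Count the frequency of each value:
  16: appears 1 time(s)
  19: appears 1 time(s)
  38: appears 1 time(s)
  41: appears 3 time(s)
  44: appears 2 time(s)
  46: appears 1 time(s)
  52: appears 1 time(s)
  60: appears 1 time(s)
  66: appears 1 time(s)
  68: appears 1 time(s)
  71: appears 1 time(s)
  88: appears 1 time(s)
Step 2: The value 41 appears most frequently (3 times).
Step 3: Mode = 41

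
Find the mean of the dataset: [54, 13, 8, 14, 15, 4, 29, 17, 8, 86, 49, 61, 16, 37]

29.3571

Step 1: Sum all values: 54 + 13 + 8 + 14 + 15 + 4 + 29 + 17 + 8 + 86 + 49 + 61 + 16 + 37 = 411
Step 2: Count the number of values: n = 14
Step 3: Mean = sum / n = 411 / 14 = 29.3571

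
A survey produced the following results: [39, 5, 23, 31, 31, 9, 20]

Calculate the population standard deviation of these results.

11.4125

Step 1: Compute the mean: 22.5714
Step 2: Sum of squared deviations from the mean: 911.7143
Step 3: Population variance = 911.7143 / 7 = 130.2449
Step 4: Standard deviation = sqrt(130.2449) = 11.4125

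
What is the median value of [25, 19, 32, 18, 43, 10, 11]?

19

Step 1: Sort the data in ascending order: [10, 11, 18, 19, 25, 32, 43]
Step 2: The number of values is n = 7.
Step 3: Since n is odd, the median is the middle value at position 4: 19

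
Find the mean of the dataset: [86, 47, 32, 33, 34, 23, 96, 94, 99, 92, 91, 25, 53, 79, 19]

60.2

Step 1: Sum all values: 86 + 47 + 32 + 33 + 34 + 23 + 96 + 94 + 99 + 92 + 91 + 25 + 53 + 79 + 19 = 903
Step 2: Count the number of values: n = 15
Step 3: Mean = sum / n = 903 / 15 = 60.2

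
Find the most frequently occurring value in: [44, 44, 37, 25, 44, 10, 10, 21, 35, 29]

44

Step 1: Count the frequency of each value:
  10: appears 2 time(s)
  21: appears 1 time(s)
  25: appears 1 time(s)
  29: appears 1 time(s)
  35: appears 1 time(s)
  37: appears 1 time(s)
  44: appears 3 time(s)
Step 2: The value 44 appears most frequently (3 times).
Step 3: Mode = 44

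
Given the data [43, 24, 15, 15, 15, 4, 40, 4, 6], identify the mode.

15

Step 1: Count the frequency of each value:
  4: appears 2 time(s)
  6: appears 1 time(s)
  15: appears 3 time(s)
  24: appears 1 time(s)
  40: appears 1 time(s)
  43: appears 1 time(s)
Step 2: The value 15 appears most frequently (3 times).
Step 3: Mode = 15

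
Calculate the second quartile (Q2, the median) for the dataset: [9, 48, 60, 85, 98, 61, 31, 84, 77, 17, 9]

60

Step 1: Sort the data: [9, 9, 17, 31, 48, 60, 61, 77, 84, 85, 98]
Step 2: n = 11
Step 3: Q2 is the median. Since n is odd, it is the middle value at position 6: 60
Step 4: Q2 = 60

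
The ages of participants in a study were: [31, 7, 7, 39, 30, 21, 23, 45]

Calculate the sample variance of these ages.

189.125

Step 1: Compute the mean: (31 + 7 + 7 + 39 + 30 + 21 + 23 + 45) / 8 = 25.375
Step 2: Compute squared deviations from the mean:
  (31 - 25.375)^2 = 31.6406
  (7 - 25.375)^2 = 337.6406
  (7 - 25.375)^2 = 337.6406
  (39 - 25.375)^2 = 185.6406
  (30 - 25.375)^2 = 21.3906
  (21 - 25.375)^2 = 19.1406
  (23 - 25.375)^2 = 5.6406
  (45 - 25.375)^2 = 385.1406
Step 3: Sum of squared deviations = 1323.875
Step 4: Sample variance = 1323.875 / 7 = 189.125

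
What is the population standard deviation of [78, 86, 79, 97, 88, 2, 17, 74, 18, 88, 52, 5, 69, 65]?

32.328

Step 1: Compute the mean: 58.4286
Step 2: Sum of squared deviations from the mean: 14631.4286
Step 3: Population variance = 14631.4286 / 14 = 1045.102
Step 4: Standard deviation = sqrt(1045.102) = 32.328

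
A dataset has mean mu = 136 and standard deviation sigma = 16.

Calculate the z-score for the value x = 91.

-2.8125

Step 1: Recall the z-score formula: z = (x - mu) / sigma
Step 2: Substitute values: z = (91 - 136) / 16
Step 3: z = -45 / 16 = -2.8125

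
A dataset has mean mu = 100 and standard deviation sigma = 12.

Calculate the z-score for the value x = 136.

3

Step 1: Recall the z-score formula: z = (x - mu) / sigma
Step 2: Substitute values: z = (136 - 100) / 12
Step 3: z = 36 / 12 = 3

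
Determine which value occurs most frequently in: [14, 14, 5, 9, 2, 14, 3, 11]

14

Step 1: Count the frequency of each value:
  2: appears 1 time(s)
  3: appears 1 time(s)
  5: appears 1 time(s)
  9: appears 1 time(s)
  11: appears 1 time(s)
  14: appears 3 time(s)
Step 2: The value 14 appears most frequently (3 times).
Step 3: Mode = 14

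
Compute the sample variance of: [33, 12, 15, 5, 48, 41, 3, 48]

361.125

Step 1: Compute the mean: (33 + 12 + 15 + 5 + 48 + 41 + 3 + 48) / 8 = 25.625
Step 2: Compute squared deviations from the mean:
  (33 - 25.625)^2 = 54.3906
  (12 - 25.625)^2 = 185.6406
  (15 - 25.625)^2 = 112.8906
  (5 - 25.625)^2 = 425.3906
  (48 - 25.625)^2 = 500.6406
  (41 - 25.625)^2 = 236.3906
  (3 - 25.625)^2 = 511.8906
  (48 - 25.625)^2 = 500.6406
Step 3: Sum of squared deviations = 2527.875
Step 4: Sample variance = 2527.875 / 7 = 361.125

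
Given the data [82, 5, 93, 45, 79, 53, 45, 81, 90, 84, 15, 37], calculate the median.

66

Step 1: Sort the data in ascending order: [5, 15, 37, 45, 45, 53, 79, 81, 82, 84, 90, 93]
Step 2: The number of values is n = 12.
Step 3: Since n is even, the median is the average of positions 6 and 7:
  Median = (53 + 79) / 2 = 66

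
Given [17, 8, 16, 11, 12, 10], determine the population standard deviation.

3.1972

Step 1: Compute the mean: 12.3333
Step 2: Sum of squared deviations from the mean: 61.3333
Step 3: Population variance = 61.3333 / 6 = 10.2222
Step 4: Standard deviation = sqrt(10.2222) = 3.1972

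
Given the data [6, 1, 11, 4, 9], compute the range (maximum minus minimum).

10

Step 1: Identify the maximum value: max = 11
Step 2: Identify the minimum value: min = 1
Step 3: Range = max - min = 11 - 1 = 10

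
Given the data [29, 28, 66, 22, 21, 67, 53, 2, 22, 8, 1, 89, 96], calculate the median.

28

Step 1: Sort the data in ascending order: [1, 2, 8, 21, 22, 22, 28, 29, 53, 66, 67, 89, 96]
Step 2: The number of values is n = 13.
Step 3: Since n is odd, the median is the middle value at position 7: 28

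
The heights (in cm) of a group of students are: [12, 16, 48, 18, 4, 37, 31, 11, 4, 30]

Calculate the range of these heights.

44

Step 1: Identify the maximum value: max = 48
Step 2: Identify the minimum value: min = 4
Step 3: Range = max - min = 48 - 4 = 44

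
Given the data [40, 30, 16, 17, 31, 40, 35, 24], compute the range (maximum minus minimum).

24

Step 1: Identify the maximum value: max = 40
Step 2: Identify the minimum value: min = 16
Step 3: Range = max - min = 40 - 16 = 24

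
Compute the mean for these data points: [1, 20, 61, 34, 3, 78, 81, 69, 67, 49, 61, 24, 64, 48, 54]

47.6

Step 1: Sum all values: 1 + 20 + 61 + 34 + 3 + 78 + 81 + 69 + 67 + 49 + 61 + 24 + 64 + 48 + 54 = 714
Step 2: Count the number of values: n = 15
Step 3: Mean = sum / n = 714 / 15 = 47.6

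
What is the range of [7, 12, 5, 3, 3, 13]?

10

Step 1: Identify the maximum value: max = 13
Step 2: Identify the minimum value: min = 3
Step 3: Range = max - min = 13 - 3 = 10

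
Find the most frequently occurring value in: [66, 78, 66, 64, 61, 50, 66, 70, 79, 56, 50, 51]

66

Step 1: Count the frequency of each value:
  50: appears 2 time(s)
  51: appears 1 time(s)
  56: appears 1 time(s)
  61: appears 1 time(s)
  64: appears 1 time(s)
  66: appears 3 time(s)
  70: appears 1 time(s)
  78: appears 1 time(s)
  79: appears 1 time(s)
Step 2: The value 66 appears most frequently (3 times).
Step 3: Mode = 66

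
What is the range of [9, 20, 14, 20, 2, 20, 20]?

18

Step 1: Identify the maximum value: max = 20
Step 2: Identify the minimum value: min = 2
Step 3: Range = max - min = 20 - 2 = 18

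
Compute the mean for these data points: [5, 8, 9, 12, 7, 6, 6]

7.5714

Step 1: Sum all values: 5 + 8 + 9 + 12 + 7 + 6 + 6 = 53
Step 2: Count the number of values: n = 7
Step 3: Mean = sum / n = 53 / 7 = 7.5714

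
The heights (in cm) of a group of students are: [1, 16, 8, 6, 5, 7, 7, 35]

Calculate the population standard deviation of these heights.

10.0117

Step 1: Compute the mean: 10.625
Step 2: Sum of squared deviations from the mean: 801.875
Step 3: Population variance = 801.875 / 8 = 100.2344
Step 4: Standard deviation = sqrt(100.2344) = 10.0117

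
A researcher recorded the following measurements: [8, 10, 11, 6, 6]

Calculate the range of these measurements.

5

Step 1: Identify the maximum value: max = 11
Step 2: Identify the minimum value: min = 6
Step 3: Range = max - min = 11 - 6 = 5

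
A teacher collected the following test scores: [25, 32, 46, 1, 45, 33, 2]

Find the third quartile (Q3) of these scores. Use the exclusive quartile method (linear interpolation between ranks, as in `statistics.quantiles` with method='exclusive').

45

Step 1: Sort the data: [1, 2, 25, 32, 33, 45, 46]
Step 2: n = 7
Step 3: Using the exclusive quartile method:
  Q1 = 2
  Q2 (median) = 32
  Q3 = 45
  IQR = Q3 - Q1 = 45 - 2 = 43
Step 4: Q3 = 45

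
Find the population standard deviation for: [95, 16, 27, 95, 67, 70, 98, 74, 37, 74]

27.7635

Step 1: Compute the mean: 65.3
Step 2: Sum of squared deviations from the mean: 7708.1
Step 3: Population variance = 7708.1 / 10 = 770.81
Step 4: Standard deviation = sqrt(770.81) = 27.7635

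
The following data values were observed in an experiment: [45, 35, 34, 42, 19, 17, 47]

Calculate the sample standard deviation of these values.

12.0337

Step 1: Compute the mean: 34.1429
Step 2: Sum of squared deviations from the mean: 868.8571
Step 3: Sample variance = 868.8571 / 6 = 144.8095
Step 4: Standard deviation = sqrt(144.8095) = 12.0337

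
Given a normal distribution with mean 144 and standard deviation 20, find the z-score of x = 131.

-0.65

Step 1: Recall the z-score formula: z = (x - mu) / sigma
Step 2: Substitute values: z = (131 - 144) / 20
Step 3: z = -13 / 20 = -0.65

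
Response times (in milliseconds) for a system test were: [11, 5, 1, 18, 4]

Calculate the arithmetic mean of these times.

7.8

Step 1: Sum all values: 11 + 5 + 1 + 18 + 4 = 39
Step 2: Count the number of values: n = 5
Step 3: Mean = sum / n = 39 / 5 = 7.8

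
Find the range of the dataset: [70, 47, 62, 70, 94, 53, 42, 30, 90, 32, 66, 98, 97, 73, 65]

68

Step 1: Identify the maximum value: max = 98
Step 2: Identify the minimum value: min = 30
Step 3: Range = max - min = 98 - 30 = 68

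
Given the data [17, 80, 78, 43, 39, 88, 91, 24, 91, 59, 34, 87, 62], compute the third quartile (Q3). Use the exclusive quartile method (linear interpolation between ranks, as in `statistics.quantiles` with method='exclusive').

87.5

Step 1: Sort the data: [17, 24, 34, 39, 43, 59, 62, 78, 80, 87, 88, 91, 91]
Step 2: n = 13
Step 3: Using the exclusive quartile method:
  Q1 = 36.5
  Q2 (median) = 62
  Q3 = 87.5
  IQR = Q3 - Q1 = 87.5 - 36.5 = 51
Step 4: Q3 = 87.5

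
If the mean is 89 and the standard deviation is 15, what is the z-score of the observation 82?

-0.4667

Step 1: Recall the z-score formula: z = (x - mu) / sigma
Step 2: Substitute values: z = (82 - 89) / 15
Step 3: z = -7 / 15 = -0.4667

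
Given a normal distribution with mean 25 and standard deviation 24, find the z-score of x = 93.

2.8333

Step 1: Recall the z-score formula: z = (x - mu) / sigma
Step 2: Substitute values: z = (93 - 25) / 24
Step 3: z = 68 / 24 = 2.8333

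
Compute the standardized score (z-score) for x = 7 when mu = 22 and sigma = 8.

-1.875

Step 1: Recall the z-score formula: z = (x - mu) / sigma
Step 2: Substitute values: z = (7 - 22) / 8
Step 3: z = -15 / 8 = -1.875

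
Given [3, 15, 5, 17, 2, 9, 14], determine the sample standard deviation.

6.1296

Step 1: Compute the mean: 9.2857
Step 2: Sum of squared deviations from the mean: 225.4286
Step 3: Sample variance = 225.4286 / 6 = 37.5714
Step 4: Standard deviation = sqrt(37.5714) = 6.1296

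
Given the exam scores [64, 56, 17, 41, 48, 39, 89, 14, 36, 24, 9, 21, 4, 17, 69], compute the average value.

36.5333

Step 1: Sum all values: 64 + 56 + 17 + 41 + 48 + 39 + 89 + 14 + 36 + 24 + 9 + 21 + 4 + 17 + 69 = 548
Step 2: Count the number of values: n = 15
Step 3: Mean = sum / n = 548 / 15 = 36.5333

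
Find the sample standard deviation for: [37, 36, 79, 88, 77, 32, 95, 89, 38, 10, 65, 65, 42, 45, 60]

25.1487

Step 1: Compute the mean: 57.2
Step 2: Sum of squared deviations from the mean: 8854.4
Step 3: Sample variance = 8854.4 / 14 = 632.4571
Step 4: Standard deviation = sqrt(632.4571) = 25.1487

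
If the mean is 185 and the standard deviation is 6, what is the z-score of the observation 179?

-1

Step 1: Recall the z-score formula: z = (x - mu) / sigma
Step 2: Substitute values: z = (179 - 185) / 6
Step 3: z = -6 / 6 = -1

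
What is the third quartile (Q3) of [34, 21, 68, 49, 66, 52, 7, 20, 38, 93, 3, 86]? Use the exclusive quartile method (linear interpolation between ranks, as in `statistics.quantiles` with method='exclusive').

67.5

Step 1: Sort the data: [3, 7, 20, 21, 34, 38, 49, 52, 66, 68, 86, 93]
Step 2: n = 12
Step 3: Using the exclusive quartile method:
  Q1 = 20.25
  Q2 (median) = 43.5
  Q3 = 67.5
  IQR = Q3 - Q1 = 67.5 - 20.25 = 47.25
Step 4: Q3 = 67.5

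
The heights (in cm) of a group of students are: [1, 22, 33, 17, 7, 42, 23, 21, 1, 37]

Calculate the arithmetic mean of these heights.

20.4

Step 1: Sum all values: 1 + 22 + 33 + 17 + 7 + 42 + 23 + 21 + 1 + 37 = 204
Step 2: Count the number of values: n = 10
Step 3: Mean = sum / n = 204 / 10 = 20.4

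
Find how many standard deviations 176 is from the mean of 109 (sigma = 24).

2.7917

Step 1: Recall the z-score formula: z = (x - mu) / sigma
Step 2: Substitute values: z = (176 - 109) / 24
Step 3: z = 67 / 24 = 2.7917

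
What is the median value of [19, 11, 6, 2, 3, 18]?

8.5

Step 1: Sort the data in ascending order: [2, 3, 6, 11, 18, 19]
Step 2: The number of values is n = 6.
Step 3: Since n is even, the median is the average of positions 3 and 4:
  Median = (6 + 11) / 2 = 8.5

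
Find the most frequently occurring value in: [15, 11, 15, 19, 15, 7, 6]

15

Step 1: Count the frequency of each value:
  6: appears 1 time(s)
  7: appears 1 time(s)
  11: appears 1 time(s)
  15: appears 3 time(s)
  19: appears 1 time(s)
Step 2: The value 15 appears most frequently (3 times).
Step 3: Mode = 15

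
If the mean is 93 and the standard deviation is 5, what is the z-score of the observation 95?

0.4

Step 1: Recall the z-score formula: z = (x - mu) / sigma
Step 2: Substitute values: z = (95 - 93) / 5
Step 3: z = 2 / 5 = 0.4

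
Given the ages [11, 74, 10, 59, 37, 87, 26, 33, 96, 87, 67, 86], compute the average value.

56.0833

Step 1: Sum all values: 11 + 74 + 10 + 59 + 37 + 87 + 26 + 33 + 96 + 87 + 67 + 86 = 673
Step 2: Count the number of values: n = 12
Step 3: Mean = sum / n = 673 / 12 = 56.0833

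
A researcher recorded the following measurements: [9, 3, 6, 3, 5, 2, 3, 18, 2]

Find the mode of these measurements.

3

Step 1: Count the frequency of each value:
  2: appears 2 time(s)
  3: appears 3 time(s)
  5: appears 1 time(s)
  6: appears 1 time(s)
  9: appears 1 time(s)
  18: appears 1 time(s)
Step 2: The value 3 appears most frequently (3 times).
Step 3: Mode = 3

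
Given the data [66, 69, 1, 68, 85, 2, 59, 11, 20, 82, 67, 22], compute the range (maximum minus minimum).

84

Step 1: Identify the maximum value: max = 85
Step 2: Identify the minimum value: min = 1
Step 3: Range = max - min = 85 - 1 = 84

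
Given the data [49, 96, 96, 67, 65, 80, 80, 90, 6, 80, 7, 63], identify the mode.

80

Step 1: Count the frequency of each value:
  6: appears 1 time(s)
  7: appears 1 time(s)
  49: appears 1 time(s)
  63: appears 1 time(s)
  65: appears 1 time(s)
  67: appears 1 time(s)
  80: appears 3 time(s)
  90: appears 1 time(s)
  96: appears 2 time(s)
Step 2: The value 80 appears most frequently (3 times).
Step 3: Mode = 80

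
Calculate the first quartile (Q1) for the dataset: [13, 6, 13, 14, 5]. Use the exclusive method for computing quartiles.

5.5

Step 1: Sort the data: [5, 6, 13, 13, 14]
Step 2: n = 5
Step 3: Using the exclusive quartile method:
  Q1 = 5.5
  Q2 (median) = 13
  Q3 = 13.5
  IQR = Q3 - Q1 = 13.5 - 5.5 = 8
Step 4: Q1 = 5.5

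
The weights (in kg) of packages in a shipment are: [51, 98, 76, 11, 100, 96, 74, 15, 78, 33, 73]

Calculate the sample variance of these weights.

1033.6909

Step 1: Compute the mean: (51 + 98 + 76 + 11 + 100 + 96 + 74 + 15 + 78 + 33 + 73) / 11 = 64.0909
Step 2: Compute squared deviations from the mean:
  (51 - 64.0909)^2 = 171.3719
  (98 - 64.0909)^2 = 1149.8264
  (76 - 64.0909)^2 = 141.8264
  (11 - 64.0909)^2 = 2818.6446
  (100 - 64.0909)^2 = 1289.4628
  (96 - 64.0909)^2 = 1018.1901
  (74 - 64.0909)^2 = 98.1901
  (15 - 64.0909)^2 = 2409.9174
  (78 - 64.0909)^2 = 193.4628
  (33 - 64.0909)^2 = 966.6446
  (73 - 64.0909)^2 = 79.3719
Step 3: Sum of squared deviations = 10336.9091
Step 4: Sample variance = 10336.9091 / 10 = 1033.6909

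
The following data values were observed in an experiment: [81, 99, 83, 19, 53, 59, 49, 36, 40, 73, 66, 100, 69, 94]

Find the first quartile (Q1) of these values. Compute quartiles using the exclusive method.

46.75

Step 1: Sort the data: [19, 36, 40, 49, 53, 59, 66, 69, 73, 81, 83, 94, 99, 100]
Step 2: n = 14
Step 3: Using the exclusive quartile method:
  Q1 = 46.75
  Q2 (median) = 67.5
  Q3 = 85.75
  IQR = Q3 - Q1 = 85.75 - 46.75 = 39
Step 4: Q1 = 46.75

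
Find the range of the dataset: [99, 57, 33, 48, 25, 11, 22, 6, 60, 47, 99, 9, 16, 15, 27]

93

Step 1: Identify the maximum value: max = 99
Step 2: Identify the minimum value: min = 6
Step 3: Range = max - min = 99 - 6 = 93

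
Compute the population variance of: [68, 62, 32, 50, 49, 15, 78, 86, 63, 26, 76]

476.7273

Step 1: Compute the mean: (68 + 62 + 32 + 50 + 49 + 15 + 78 + 86 + 63 + 26 + 76) / 11 = 55
Step 2: Compute squared deviations from the mean:
  (68 - 55)^2 = 169
  (62 - 55)^2 = 49
  (32 - 55)^2 = 529
  (50 - 55)^2 = 25
  (49 - 55)^2 = 36
  (15 - 55)^2 = 1600
  (78 - 55)^2 = 529
  (86 - 55)^2 = 961
  (63 - 55)^2 = 64
  (26 - 55)^2 = 841
  (76 - 55)^2 = 441
Step 3: Sum of squared deviations = 5244
Step 4: Population variance = 5244 / 11 = 476.7273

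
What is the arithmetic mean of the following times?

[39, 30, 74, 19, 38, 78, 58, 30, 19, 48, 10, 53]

41.3333

Step 1: Sum all values: 39 + 30 + 74 + 19 + 38 + 78 + 58 + 30 + 19 + 48 + 10 + 53 = 496
Step 2: Count the number of values: n = 12
Step 3: Mean = sum / n = 496 / 12 = 41.3333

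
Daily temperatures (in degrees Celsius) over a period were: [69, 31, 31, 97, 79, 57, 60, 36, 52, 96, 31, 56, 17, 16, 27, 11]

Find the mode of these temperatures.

31

Step 1: Count the frequency of each value:
  11: appears 1 time(s)
  16: appears 1 time(s)
  17: appears 1 time(s)
  27: appears 1 time(s)
  31: appears 3 time(s)
  36: appears 1 time(s)
  52: appears 1 time(s)
  56: appears 1 time(s)
  57: appears 1 time(s)
  60: appears 1 time(s)
  69: appears 1 time(s)
  79: appears 1 time(s)
  96: appears 1 time(s)
  97: appears 1 time(s)
Step 2: The value 31 appears most frequently (3 times).
Step 3: Mode = 31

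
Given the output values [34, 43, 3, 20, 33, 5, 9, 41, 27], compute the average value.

23.8889

Step 1: Sum all values: 34 + 43 + 3 + 20 + 33 + 5 + 9 + 41 + 27 = 215
Step 2: Count the number of values: n = 9
Step 3: Mean = sum / n = 215 / 9 = 23.8889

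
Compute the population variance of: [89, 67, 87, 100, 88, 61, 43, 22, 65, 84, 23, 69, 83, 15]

722.7143

Step 1: Compute the mean: (89 + 67 + 87 + 100 + 88 + 61 + 43 + 22 + 65 + 84 + 23 + 69 + 83 + 15) / 14 = 64
Step 2: Compute squared deviations from the mean:
  (89 - 64)^2 = 625
  (67 - 64)^2 = 9
  (87 - 64)^2 = 529
  (100 - 64)^2 = 1296
  (88 - 64)^2 = 576
  (61 - 64)^2 = 9
  (43 - 64)^2 = 441
  (22 - 64)^2 = 1764
  (65 - 64)^2 = 1
  (84 - 64)^2 = 400
  (23 - 64)^2 = 1681
  (69 - 64)^2 = 25
  (83 - 64)^2 = 361
  (15 - 64)^2 = 2401
Step 3: Sum of squared deviations = 10118
Step 4: Population variance = 10118 / 14 = 722.7143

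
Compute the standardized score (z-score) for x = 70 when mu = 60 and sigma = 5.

2

Step 1: Recall the z-score formula: z = (x - mu) / sigma
Step 2: Substitute values: z = (70 - 60) / 5
Step 3: z = 10 / 5 = 2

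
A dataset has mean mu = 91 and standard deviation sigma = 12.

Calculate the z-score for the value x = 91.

0

Step 1: Recall the z-score formula: z = (x - mu) / sigma
Step 2: Substitute values: z = (91 - 91) / 12
Step 3: z = 0 / 12 = 0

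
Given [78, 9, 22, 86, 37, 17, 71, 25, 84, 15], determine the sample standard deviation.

31.5108

Step 1: Compute the mean: 44.4
Step 2: Sum of squared deviations from the mean: 8936.4
Step 3: Sample variance = 8936.4 / 9 = 992.9333
Step 4: Standard deviation = sqrt(992.9333) = 31.5108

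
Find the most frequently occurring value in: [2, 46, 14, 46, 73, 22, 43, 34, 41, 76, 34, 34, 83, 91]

34

Step 1: Count the frequency of each value:
  2: appears 1 time(s)
  14: appears 1 time(s)
  22: appears 1 time(s)
  34: appears 3 time(s)
  41: appears 1 time(s)
  43: appears 1 time(s)
  46: appears 2 time(s)
  73: appears 1 time(s)
  76: appears 1 time(s)
  83: appears 1 time(s)
  91: appears 1 time(s)
Step 2: The value 34 appears most frequently (3 times).
Step 3: Mode = 34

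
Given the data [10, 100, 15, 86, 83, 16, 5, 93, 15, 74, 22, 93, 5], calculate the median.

22

Step 1: Sort the data in ascending order: [5, 5, 10, 15, 15, 16, 22, 74, 83, 86, 93, 93, 100]
Step 2: The number of values is n = 13.
Step 3: Since n is odd, the median is the middle value at position 7: 22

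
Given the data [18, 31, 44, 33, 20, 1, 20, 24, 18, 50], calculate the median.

22

Step 1: Sort the data in ascending order: [1, 18, 18, 20, 20, 24, 31, 33, 44, 50]
Step 2: The number of values is n = 10.
Step 3: Since n is even, the median is the average of positions 5 and 6:
  Median = (20 + 24) / 2 = 22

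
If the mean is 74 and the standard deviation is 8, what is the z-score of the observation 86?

1.5

Step 1: Recall the z-score formula: z = (x - mu) / sigma
Step 2: Substitute values: z = (86 - 74) / 8
Step 3: z = 12 / 8 = 1.5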